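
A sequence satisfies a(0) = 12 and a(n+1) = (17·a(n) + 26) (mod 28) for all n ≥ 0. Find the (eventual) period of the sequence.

Computing terms: a(0) = 12; a(1) = 6; a(2) = 16; a(3) = 18; a(4) = 24; a(5) = 14; a(6) = 12.
The sequence repeats with period 6.

6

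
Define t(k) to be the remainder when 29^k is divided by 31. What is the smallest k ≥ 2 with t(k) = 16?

Computing terms: t(1) = 29, t(2) = 4, t(3) = 23, t(4) = 16, t(5) = 30, t(6) = 2, t(7) = 27, t(8) = 8, t(9) = 15, t(10) = 1, t(11) = 29.
Since t(11) = t(1) = 29, the sequence is periodic with period 10.
The value 16 first appears (with k ≥ 2) at t(4).

4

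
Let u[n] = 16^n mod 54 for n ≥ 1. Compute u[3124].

Listing terms: u[1] = 16,  u[2] = 40,  u[3] = 46,  u[4] = 34,  u[5] = 4,  u[6] = 10,  u[7] = 52,  u[8] = 22,  u[9] = 28,  u[10] = 16.
Since u[10] = u[1] = 16, the sequence is periodic with period 9.
So u[3124] = u[1 + ((3124-1) mod 9)] = u[1] = 16.

16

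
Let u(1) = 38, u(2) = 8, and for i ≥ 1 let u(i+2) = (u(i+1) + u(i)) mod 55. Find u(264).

54

Listing terms: u(1) = 38; u(2) = 8; u(3) = 46; u(4) = 54; u(5) = 45; u(6) = 44; u(7) = 34; u(8) = 23; u(9) = 2; u(10) = 25; u(11) = 27; u(12) = 52; u(13) = 24; u(14) = 21; u(15) = 45; u(16) = 11; u(17) = 1; u(18) = 12; u(19) = 13; u(20) = 25; u(21) = 38; u(22) = 8.
The sequence repeats with period 20.
So u(264) = u(1 + ((264-1) mod 20)) = u(4) = 54.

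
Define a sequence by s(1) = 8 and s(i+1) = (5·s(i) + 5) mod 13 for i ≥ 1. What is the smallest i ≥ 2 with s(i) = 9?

3

s(1) = 8, s(2) = 6, s(3) = 9, s(4) = 11, s(5) = 8.
The sequence repeats with period 4.
The value 9 first appears (with i ≥ 2) at s(3).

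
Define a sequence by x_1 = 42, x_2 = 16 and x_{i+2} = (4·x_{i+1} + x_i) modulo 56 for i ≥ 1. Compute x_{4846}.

We have x_1 = 42; x_2 = 16; x_3 = 50; x_4 = 48; x_5 = 18; x_6 = 8; x_7 = 50; x_8 = 40; x_9 = 42; x_{10} = 40; x_{11} = 34; x_{12} = 8; x_{13} = 10; x_{14} = 48; x_{15} = 34; x_{16} = 16; x_{17} = 42; x_{18} = 16.
Since (x_{17}, x_{18}) = (x_1, x_2) = (42, 16) (two consecutive terms determine the rest), the sequence is periodic with period 16.
So x_{4846} = x_{1 + ((4846-1) mod 16)} = x_{14} = 48.

48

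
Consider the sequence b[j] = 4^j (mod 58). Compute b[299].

38

b[1] = 4; b[2] = 16; b[3] = 6; b[4] = 24; b[5] = 38; b[6] = 36; b[7] = 28; b[8] = 54; b[9] = 42; b[10] = 52; b[11] = 34; b[12] = 20; b[13] = 22; b[14] = 30; b[15] = 4.
Since b[15] = b[1] = 4, the sequence is periodic with period 14.
(299 - 1) mod 14 = 4, so b[299] = b[5] = 38.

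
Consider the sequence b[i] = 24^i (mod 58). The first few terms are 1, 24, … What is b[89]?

b[0] = 1,  b[1] = 24,  b[2] = 54,  b[3] = 20,  b[4] = 16,  b[5] = 36,  b[6] = 52,  b[7] = 30,  b[8] = 24.
Since b[8] = b[1] = 24, the sequence is eventually periodic: after a pre-period of length 1 it cycles with period 7.
For i ≥ 1, b[i] depends only on (i - 1) mod 7. (89 - 1) mod 7 = 4, so b[89] = b[5] = 36.

36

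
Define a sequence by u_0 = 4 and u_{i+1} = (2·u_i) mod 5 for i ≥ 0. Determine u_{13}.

3

u_0 = 4,  u_1 = 3,  u_2 = 1,  u_3 = 2,  u_4 = 4.
Since u_4 = u_0 = 4, the sequence is periodic with period 4.
(13 - 0) mod 4 = 1, so u_{13} = u_1 = 3.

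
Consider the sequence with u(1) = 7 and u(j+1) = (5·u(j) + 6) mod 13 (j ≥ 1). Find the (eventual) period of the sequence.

Computing terms: u(1) = 7,  u(2) = 2,  u(3) = 3,  u(4) = 8,  u(5) = 7.
Since u(5) = u(1) = 7, the sequence is periodic with period 4.

4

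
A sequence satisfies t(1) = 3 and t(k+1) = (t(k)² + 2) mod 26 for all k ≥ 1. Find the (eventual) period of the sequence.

4

t(1) = 3; t(2) = 11; t(3) = 19; t(4) = 25; t(5) = 3.
Since t(5) = t(1) = 3, the sequence is periodic with period 4.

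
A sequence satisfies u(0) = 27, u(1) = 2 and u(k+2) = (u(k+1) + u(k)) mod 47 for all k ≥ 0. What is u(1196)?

12

u(0) = 27, u(1) = 2, u(2) = 29, u(3) = 31, u(4) = 13, u(5) = 44, u(6) = 10, u(7) = 7, u(8) = 17, u(9) = 24, u(10) = 41, u(11) = 18, u(12) = 12, u(13) = 30, u(14) = 42, u(15) = 25, u(16) = 20, u(17) = 45, u(18) = 18, u(19) = 16, u(20) = 34, u(21) = 3, u(22) = 37, u(23) = 40, u(24) = 30, u(25) = 23, u(26) = 6, u(27) = 29, u(28) = 35, u(29) = 17, u(30) = 5, u(31) = 22, u(32) = 27, u(33) = 2.
Since (u(32), u(33)) = (u(0), u(1)) = (27, 2) (two consecutive terms determine the rest), the sequence is periodic with period 32.
(1196 - 0) mod 32 = 12, so u(1196) = u(12) = 12.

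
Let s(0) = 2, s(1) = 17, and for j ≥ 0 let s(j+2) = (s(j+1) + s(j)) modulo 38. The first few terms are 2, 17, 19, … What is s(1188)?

s(0) = 2,  s(1) = 17,  s(2) = 19,  s(3) = 36,  s(4) = 17,  s(5) = 15,  s(6) = 32,  s(7) = 9,  s(8) = 3,  s(9) = 12,  s(10) = 15,  s(11) = 27,  s(12) = 4,  s(13) = 31,  s(14) = 35,  s(15) = 28,  s(16) = 25,  s(17) = 15,  s(18) = 2,  s(19) = 17.
The sequence repeats with period 18.
So s(1188) = s(0 + ((1188-0) mod 18)) = s(0) = 2.

2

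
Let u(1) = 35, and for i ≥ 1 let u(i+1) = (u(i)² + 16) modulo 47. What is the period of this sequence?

u(1) = 35, u(2) = 19, u(3) = 1, u(4) = 17, u(5) = 23, u(6) = 28, u(7) = 1.
Since u(7) = u(3) = 1, the sequence is eventually periodic: after a pre-period of length 2 it cycles with period 4.

4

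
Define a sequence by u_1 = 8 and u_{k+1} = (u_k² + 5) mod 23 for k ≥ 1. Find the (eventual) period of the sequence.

4

Computing terms: u_1 = 8,  u_2 = 0,  u_3 = 5,  u_4 = 7,  u_5 = 8.
Since u_5 = u_1 = 8, the sequence is periodic with period 4.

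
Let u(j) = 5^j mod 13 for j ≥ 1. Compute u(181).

5

Computing terms: u(1) = 5; u(2) = 12; u(3) = 8; u(4) = 1; u(5) = 5.
The sequence repeats with period 4.
So u(181) = u(1 + ((181-1) mod 4)) = u(1) = 5.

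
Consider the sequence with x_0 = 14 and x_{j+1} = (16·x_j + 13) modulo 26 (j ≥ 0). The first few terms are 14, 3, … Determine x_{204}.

1

Listing terms: x_0 = 14; x_1 = 3; x_2 = 9; x_3 = 1; x_4 = 3.
Since x_4 = x_1 = 3, the sequence is eventually periodic: after a pre-period of length 1 it cycles with period 3.
For j ≥ 1, x_j depends only on (j - 1) mod 3. (204 - 1) mod 3 = 2, so x_{204} = x_3 = 1.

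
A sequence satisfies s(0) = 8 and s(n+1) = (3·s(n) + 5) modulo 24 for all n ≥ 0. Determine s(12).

8

We have s(0) = 8, s(1) = 5, s(2) = 20, s(3) = 17, s(4) = 8.
Since s(4) = s(0) = 8, the sequence is periodic with period 4.
(12 - 0) mod 4 = 0, so s(12) = s(0) = 8.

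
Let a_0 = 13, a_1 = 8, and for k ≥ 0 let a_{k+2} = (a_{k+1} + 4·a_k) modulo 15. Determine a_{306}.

Listing terms: a_0 = 13,  a_1 = 8,  a_2 = 0,  a_3 = 2,  a_4 = 2,  a_5 = 10,  a_6 = 3,  a_7 = 13,  a_8 = 10,  a_9 = 2,  a_{10} = 12,  a_{11} = 5,  a_{12} = 8,  a_{13} = 13,  a_{14} = 0,  a_{15} = 7,  a_{16} = 7,  a_{17} = 5,  a_{18} = 3,  a_{19} = 8,  a_{20} = 5,  a_{21} = 7,  a_{22} = 12,  a_{23} = 10,  a_{24} = 13,  a_{25} = 8.
The sequence repeats with period 24.
(306 - 0) mod 24 = 18, so a_{306} = a_{18} = 3.

3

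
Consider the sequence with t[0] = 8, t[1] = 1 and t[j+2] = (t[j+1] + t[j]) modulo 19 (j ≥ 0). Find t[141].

We have t[0] = 8, t[1] = 1, t[2] = 9, t[3] = 10, t[4] = 0, t[5] = 10, t[6] = 10, t[7] = 1, t[8] = 11, t[9] = 12, t[10] = 4, t[11] = 16, t[12] = 1, t[13] = 17, t[14] = 18, t[15] = 16, t[16] = 15, t[17] = 12, t[18] = 8, t[19] = 1.
Since (t[18], t[19]) = (t[0], t[1]) = (8, 1) (two consecutive terms determine the rest), the sequence is periodic with period 18.
(141 - 0) mod 18 = 15, so t[141] = t[15] = 16.

16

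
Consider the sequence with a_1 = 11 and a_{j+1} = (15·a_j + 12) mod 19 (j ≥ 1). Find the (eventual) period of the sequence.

a_1 = 11; a_2 = 6; a_3 = 7; a_4 = 3; a_5 = 0; a_6 = 12; a_7 = 2; a_8 = 4; a_9 = 15; a_{10} = 9; a_{11} = 14; a_{12} = 13; a_{13} = 17; a_{14} = 1; a_{15} = 8; a_{16} = 18; a_{17} = 16; a_{18} = 5; a_{19} = 11.
Since a_{19} = a_1 = 11, the sequence is periodic with period 18.

18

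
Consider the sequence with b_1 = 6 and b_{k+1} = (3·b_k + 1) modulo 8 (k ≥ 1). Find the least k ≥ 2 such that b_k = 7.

Computing terms: b_1 = 6, b_2 = 3, b_3 = 2, b_4 = 7, b_5 = 6.
The sequence repeats with period 4.
The value 7 first appears (with k ≥ 2) at b_4.

4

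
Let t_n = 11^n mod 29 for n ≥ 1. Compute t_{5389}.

21

t_1 = 11; t_2 = 5; t_3 = 26; t_4 = 25; t_5 = 14; t_6 = 9; t_7 = 12; t_8 = 16; t_9 = 2; t_{10} = 22; t_{11} = 10; t_{12} = 23; t_{13} = 21; t_{14} = 28; t_{15} = 18; t_{16} = 24; t_{17} = 3; t_{18} = 4; t_{19} = 15; t_{20} = 20; t_{21} = 17; t_{22} = 13; t_{23} = 27; t_{24} = 7; t_{25} = 19; t_{26} = 6; t_{27} = 8; t_{28} = 1; t_{29} = 11.
The sequence repeats with period 28.
So t_{5389} = t_{1 + ((5389-1) mod 28)} = t_{13} = 21.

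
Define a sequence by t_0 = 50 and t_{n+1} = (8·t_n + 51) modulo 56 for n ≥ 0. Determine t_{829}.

35

Computing terms: t_0 = 50,  t_1 = 3,  t_2 = 19,  t_3 = 35,  t_4 = 51,  t_5 = 11,  t_6 = 27,  t_7 = 43,  t_8 = 3.
Since t_8 = t_1 = 3, the sequence is eventually periodic: after a pre-period of length 1 it cycles with period 7.
For n ≥ 1, t_n depends only on (n - 1) mod 7. (829 - 1) mod 7 = 2, so t_{829} = t_3 = 35.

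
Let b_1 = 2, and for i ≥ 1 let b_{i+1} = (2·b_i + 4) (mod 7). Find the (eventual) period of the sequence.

3

Computing terms: b_1 = 2, b_2 = 1, b_3 = 6, b_4 = 2.
The sequence repeats with period 3.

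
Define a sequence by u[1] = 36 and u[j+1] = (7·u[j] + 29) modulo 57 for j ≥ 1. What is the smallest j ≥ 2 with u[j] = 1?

3

We have u[1] = 36, u[2] = 53, u[3] = 1, u[4] = 36.
The sequence repeats with period 3.
The value 1 first appears (with j ≥ 2) at u[3].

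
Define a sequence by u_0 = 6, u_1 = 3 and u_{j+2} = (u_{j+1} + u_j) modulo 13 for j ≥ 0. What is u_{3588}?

8

Computing terms: u_0 = 6, u_1 = 3, u_2 = 9, u_3 = 12, u_4 = 8, u_5 = 7, u_6 = 2, u_7 = 9, u_8 = 11, u_9 = 7, u_{10} = 5, u_{11} = 12, u_{12} = 4, u_{13} = 3, u_{14} = 7, u_{15} = 10, u_{16} = 4, u_{17} = 1, u_{18} = 5, u_{19} = 6, u_{20} = 11, u_{21} = 4, u_{22} = 2, u_{23} = 6, u_{24} = 8, u_{25} = 1, u_{26} = 9, u_{27} = 10, u_{28} = 6, u_{29} = 3.
The sequence repeats with period 28.
So u_{3588} = u_{0 + ((3588-0) mod 28)} = u_4 = 8.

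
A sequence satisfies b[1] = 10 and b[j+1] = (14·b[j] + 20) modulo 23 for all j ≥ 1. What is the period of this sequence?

Computing terms: b[1] = 10, b[2] = 22, b[3] = 6, b[4] = 12, b[5] = 4, b[6] = 7, b[7] = 3, b[8] = 16, b[9] = 14, b[10] = 9, b[11] = 8, b[12] = 17, b[13] = 5, b[14] = 21, b[15] = 15, b[16] = 0, b[17] = 20, b[18] = 1, b[19] = 11, b[20] = 13, b[21] = 18, b[22] = 19, b[23] = 10.
Since b[23] = b[1] = 10, the sequence is periodic with period 22.

22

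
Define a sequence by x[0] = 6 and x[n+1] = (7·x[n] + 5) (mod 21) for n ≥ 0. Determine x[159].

12

We have x[0] = 6; x[1] = 5; x[2] = 19; x[3] = 12; x[4] = 5.
Since x[4] = x[1] = 5, the sequence is eventually periodic: after a pre-period of length 1 it cycles with period 3.
For n ≥ 1, x[n] depends only on (n - 1) mod 3. (159 - 1) mod 3 = 2, so x[159] = x[3] = 12.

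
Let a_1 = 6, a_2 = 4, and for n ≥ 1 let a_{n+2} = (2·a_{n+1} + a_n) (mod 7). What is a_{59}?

1

Computing terms: a_1 = 6; a_2 = 4; a_3 = 0; a_4 = 4; a_5 = 1; a_6 = 6; a_7 = 6; a_8 = 4.
The sequence repeats with period 6.
So a_{59} = a_{1 + ((59-1) mod 6)} = a_5 = 1.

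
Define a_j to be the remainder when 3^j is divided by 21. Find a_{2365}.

3

a_1 = 3; a_2 = 9; a_3 = 6; a_4 = 18; a_5 = 12; a_6 = 15; a_7 = 3.
Since a_7 = a_1 = 3, the sequence is periodic with period 6.
(2365 - 1) mod 6 = 0, so a_{2365} = a_1 = 3.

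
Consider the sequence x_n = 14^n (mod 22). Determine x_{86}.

14

Listing terms: x_0 = 1, x_1 = 14, x_2 = 20, x_3 = 16, x_4 = 4, x_5 = 12, x_6 = 14.
Since x_6 = x_1 = 14, the sequence is eventually periodic: after a pre-period of length 1 it cycles with period 5.
For n ≥ 1, x_n depends only on (n - 1) mod 5. (86 - 1) mod 5 = 0, so x_{86} = x_1 = 14.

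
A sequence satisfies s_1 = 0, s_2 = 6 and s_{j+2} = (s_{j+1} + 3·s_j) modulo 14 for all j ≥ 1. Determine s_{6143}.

4

Computing terms: s_1 = 0; s_2 = 6; s_3 = 6; s_4 = 10; s_5 = 0; s_6 = 2; s_7 = 2; s_8 = 8; s_9 = 0; s_{10} = 10; s_{11} = 10; s_{12} = 12; s_{13} = 0; s_{14} = 8; s_{15} = 8; s_{16} = 4; s_{17} = 0; s_{18} = 12; s_{19} = 12; s_{20} = 6; s_{21} = 0; s_{22} = 4; s_{23} = 4; s_{24} = 2; s_{25} = 0; s_{26} = 6.
The sequence repeats with period 24.
So s_{6143} = s_{1 + ((6143-1) mod 24)} = s_{23} = 4.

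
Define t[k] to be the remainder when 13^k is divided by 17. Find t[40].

1

t[0] = 1, t[1] = 13, t[2] = 16, t[3] = 4, t[4] = 1.
Since t[4] = t[0] = 1, the sequence is periodic with period 4.
(40 - 0) mod 4 = 0, so t[40] = t[0] = 1.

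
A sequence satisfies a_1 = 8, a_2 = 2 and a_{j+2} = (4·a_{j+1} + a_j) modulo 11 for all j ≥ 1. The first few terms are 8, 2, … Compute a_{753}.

Listing terms: a_1 = 8, a_2 = 2, a_3 = 5, a_4 = 0, a_5 = 5, a_6 = 9, a_7 = 8, a_8 = 8, a_9 = 7, a_{10} = 3, a_{11} = 8, a_{12} = 2.
The sequence repeats with period 10.
So a_{753} = a_{1 + ((753-1) mod 10)} = a_3 = 5.

5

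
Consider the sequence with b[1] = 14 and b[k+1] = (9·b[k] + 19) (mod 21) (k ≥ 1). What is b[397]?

We have b[1] = 14,  b[2] = 19,  b[3] = 1,  b[4] = 7,  b[5] = 19.
Since b[5] = b[2] = 19, the sequence is eventually periodic: after a pre-period of length 1 it cycles with period 3.
For k ≥ 2, b[k] depends only on (k - 2) mod 3. (397 - 2) mod 3 = 2, so b[397] = b[4] = 7.

7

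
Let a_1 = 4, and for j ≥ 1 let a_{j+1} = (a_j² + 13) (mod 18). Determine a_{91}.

Listing terms: a_1 = 4,  a_2 = 11,  a_3 = 8,  a_4 = 5,  a_5 = 2,  a_6 = 17,  a_7 = 14,  a_8 = 11.
Since a_8 = a_2 = 11, the sequence is eventually periodic: after a pre-period of length 1 it cycles with period 6.
For j ≥ 2, a_j depends only on (j - 2) mod 6. (91 - 2) mod 6 = 5, so a_{91} = a_7 = 14.

14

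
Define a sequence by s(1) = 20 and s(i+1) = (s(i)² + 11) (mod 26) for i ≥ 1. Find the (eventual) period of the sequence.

Listing terms: s(1) = 20; s(2) = 21; s(3) = 10; s(4) = 7; s(5) = 8; s(6) = 23; s(7) = 20.
The sequence repeats with period 6.

6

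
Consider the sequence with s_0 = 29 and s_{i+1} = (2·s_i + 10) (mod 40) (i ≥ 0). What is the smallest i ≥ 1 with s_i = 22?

Listing terms: s_0 = 29,  s_1 = 28,  s_2 = 26,  s_3 = 22,  s_4 = 14,  s_5 = 38,  s_6 = 6,  s_7 = 22.
Since s_7 = s_3 = 22, the sequence is eventually periodic: after a pre-period of length 3 it cycles with period 4.
The value 22 first appears (with i ≥ 1) at s_3.

3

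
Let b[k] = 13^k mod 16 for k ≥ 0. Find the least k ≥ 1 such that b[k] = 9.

b[0] = 1,  b[1] = 13,  b[2] = 9,  b[3] = 5,  b[4] = 1.
The sequence repeats with period 4.
The value 9 first appears (with k ≥ 1) at b[2].

2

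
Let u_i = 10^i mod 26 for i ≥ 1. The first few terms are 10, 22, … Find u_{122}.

22

Computing terms: u_1 = 10,  u_2 = 22,  u_3 = 12,  u_4 = 16,  u_5 = 4,  u_6 = 14,  u_7 = 10.
Since u_7 = u_1 = 10, the sequence is periodic with period 6.
So u_{122} = u_{1 + ((122-1) mod 6)} = u_2 = 22.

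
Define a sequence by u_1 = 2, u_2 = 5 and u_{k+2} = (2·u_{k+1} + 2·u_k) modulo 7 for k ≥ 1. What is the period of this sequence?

48

u_1 = 2; u_2 = 5; u_3 = 0; u_4 = 3; u_5 = 6; u_6 = 4; u_7 = 6; u_8 = 6; u_9 = 3; u_{10} = 4; u_{11} = 0; u_{12} = 1; u_{13} = 2; u_{14} = 6; u_{15} = 2; u_{16} = 2; u_{17} = 1; u_{18} = 6; u_{19} = 0; u_{20} = 5; u_{21} = 3; u_{22} = 2; u_{23} = 3; u_{24} = 3; u_{25} = 5; u_{26} = 2; u_{27} = 0; u_{28} = 4; u_{29} = 1; u_{30} = 3; u_{31} = 1; u_{32} = 1; u_{33} = 4; u_{34} = 3; u_{35} = 0; u_{36} = 6; u_{37} = 5; u_{38} = 1; u_{39} = 5; u_{40} = 5; u_{41} = 6; u_{42} = 1; u_{43} = 0; u_{44} = 2; u_{45} = 4; u_{46} = 5; u_{47} = 4; u_{48} = 4; u_{49} = 2; u_{50} = 5.
Since (u_{49}, u_{50}) = (u_1, u_2) = (2, 5) (two consecutive terms determine the rest), the sequence is periodic with period 48.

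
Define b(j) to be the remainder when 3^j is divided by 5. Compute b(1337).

3

We have b(0) = 1,  b(1) = 3,  b(2) = 4,  b(3) = 2,  b(4) = 1.
The sequence repeats with period 4.
So b(1337) = b(0 + ((1337-0) mod 4)) = b(1) = 3.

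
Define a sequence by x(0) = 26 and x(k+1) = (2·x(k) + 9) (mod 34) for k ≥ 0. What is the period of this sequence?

Computing terms: x(0) = 26,  x(1) = 27,  x(2) = 29,  x(3) = 33,  x(4) = 7,  x(5) = 23,  x(6) = 21,  x(7) = 17,  x(8) = 9,  x(9) = 27.
Since x(9) = x(1) = 27, the sequence is eventually periodic: after a pre-period of length 1 it cycles with period 8.

8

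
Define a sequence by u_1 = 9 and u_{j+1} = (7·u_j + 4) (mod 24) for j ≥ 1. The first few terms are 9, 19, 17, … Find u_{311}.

1

u_1 = 9,  u_2 = 19,  u_3 = 17,  u_4 = 3,  u_5 = 1,  u_6 = 11,  u_7 = 9.
Since u_7 = u_1 = 9, the sequence is periodic with period 6.
So u_{311} = u_{1 + ((311-1) mod 6)} = u_5 = 1.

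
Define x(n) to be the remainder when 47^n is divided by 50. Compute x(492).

Listing terms: x(1) = 47; x(2) = 9; x(3) = 23; x(4) = 31; x(5) = 7; x(6) = 29; x(7) = 13; x(8) = 11; x(9) = 17; x(10) = 49; x(11) = 3; x(12) = 41; x(13) = 27; x(14) = 19; x(15) = 43; x(16) = 21; x(17) = 37; x(18) = 39; x(19) = 33; x(20) = 1; x(21) = 47.
The sequence repeats with period 20.
So x(492) = x(1 + ((492-1) mod 20)) = x(12) = 41.

41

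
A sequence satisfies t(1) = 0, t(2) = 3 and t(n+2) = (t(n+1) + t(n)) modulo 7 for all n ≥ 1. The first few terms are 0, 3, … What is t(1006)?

We have t(1) = 0,  t(2) = 3,  t(3) = 3,  t(4) = 6,  t(5) = 2,  t(6) = 1,  t(7) = 3,  t(8) = 4,  t(9) = 0,  t(10) = 4,  t(11) = 4,  t(12) = 1,  t(13) = 5,  t(14) = 6,  t(15) = 4,  t(16) = 3,  t(17) = 0,  t(18) = 3.
The sequence repeats with period 16.
So t(1006) = t(1 + ((1006-1) mod 16)) = t(14) = 6.

6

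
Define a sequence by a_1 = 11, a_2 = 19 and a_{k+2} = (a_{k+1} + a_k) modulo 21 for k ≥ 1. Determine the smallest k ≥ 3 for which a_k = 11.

Listing terms: a_1 = 11, a_2 = 19, a_3 = 9, a_4 = 7, a_5 = 16, a_6 = 2, a_7 = 18, a_8 = 20, a_9 = 17, a_{10} = 16, a_{11} = 12, a_{12} = 7, a_{13} = 19, a_{14} = 5, a_{15} = 3, a_{16} = 8, a_{17} = 11, a_{18} = 19.
Since (a_{17}, a_{18}) = (a_1, a_2) = (11, 19) (two consecutive terms determine the rest), the sequence is periodic with period 16.
The value 11 next appears (with k ≥ 3) at a_{17}.

17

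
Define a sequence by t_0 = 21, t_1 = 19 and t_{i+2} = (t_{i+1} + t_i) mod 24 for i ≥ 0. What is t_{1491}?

Computing terms: t_0 = 21, t_1 = 19, t_2 = 16, t_3 = 11, t_4 = 3, t_5 = 14, t_6 = 17, t_7 = 7, t_8 = 0, t_9 = 7, t_{10} = 7, t_{11} = 14, t_{12} = 21, t_{13} = 11, t_{14} = 8, t_{15} = 19, t_{16} = 3, t_{17} = 22, t_{18} = 1, t_{19} = 23, t_{20} = 0, t_{21} = 23, t_{22} = 23, t_{23} = 22, t_{24} = 21, t_{25} = 19.
Since (t_{24}, t_{25}) = (t_0, t_1) = (21, 19) (two consecutive terms determine the rest), the sequence is periodic with period 24.
So t_{1491} = t_{0 + ((1491-0) mod 24)} = t_3 = 11.

11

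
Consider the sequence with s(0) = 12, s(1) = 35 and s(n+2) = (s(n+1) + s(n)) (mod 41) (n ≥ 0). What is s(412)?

40

s(0) = 12, s(1) = 35, s(2) = 6, s(3) = 0, s(4) = 6, s(5) = 6, s(6) = 12, s(7) = 18, s(8) = 30, s(9) = 7, s(10) = 37, s(11) = 3, s(12) = 40, s(13) = 2, s(14) = 1, s(15) = 3, s(16) = 4, s(17) = 7, s(18) = 11, s(19) = 18, s(20) = 29, s(21) = 6, s(22) = 35, s(23) = 0, s(24) = 35, s(25) = 35, s(26) = 29, s(27) = 23, s(28) = 11, s(29) = 34, s(30) = 4, s(31) = 38, s(32) = 1, s(33) = 39, s(34) = 40, s(35) = 38, s(36) = 37, s(37) = 34, s(38) = 30, s(39) = 23, s(40) = 12, s(41) = 35.
The sequence repeats with period 40.
So s(412) = s(0 + ((412-0) mod 40)) = s(12) = 40.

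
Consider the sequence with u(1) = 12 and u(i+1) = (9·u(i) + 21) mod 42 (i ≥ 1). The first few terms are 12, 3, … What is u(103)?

Listing terms: u(1) = 12; u(2) = 3; u(3) = 6; u(4) = 33; u(5) = 24; u(6) = 27; u(7) = 12.
Since u(7) = u(1) = 12, the sequence is periodic with period 6.
So u(103) = u(1 + ((103-1) mod 6)) = u(1) = 12.

12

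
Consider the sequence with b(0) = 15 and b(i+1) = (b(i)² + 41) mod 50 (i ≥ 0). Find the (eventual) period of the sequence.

We have b(0) = 15,  b(1) = 16,  b(2) = 47,  b(3) = 0,  b(4) = 41,  b(5) = 22,  b(6) = 25,  b(7) = 16.
Since b(7) = b(1) = 16, the sequence is eventually periodic: after a pre-period of length 1 it cycles with period 6.

6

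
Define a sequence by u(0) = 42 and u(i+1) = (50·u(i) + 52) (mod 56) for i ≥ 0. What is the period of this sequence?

We have u(0) = 42,  u(1) = 24,  u(2) = 20,  u(3) = 44,  u(4) = 12,  u(5) = 36,  u(6) = 4,  u(7) = 28,  u(8) = 52,  u(9) = 20.
Since u(9) = u(2) = 20, the sequence is eventually periodic: after a pre-period of length 2 it cycles with period 7.

7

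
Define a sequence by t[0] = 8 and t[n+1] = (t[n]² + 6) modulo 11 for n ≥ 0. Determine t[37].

0

Computing terms: t[0] = 8; t[1] = 4; t[2] = 0; t[3] = 6; t[4] = 9; t[5] = 10; t[6] = 7; t[7] = 0.
Since t[7] = t[2] = 0, the sequence is eventually periodic: after a pre-period of length 2 it cycles with period 5.
For n ≥ 2, t[n] depends only on (n - 2) mod 5. (37 - 2) mod 5 = 0, so t[37] = t[2] = 0.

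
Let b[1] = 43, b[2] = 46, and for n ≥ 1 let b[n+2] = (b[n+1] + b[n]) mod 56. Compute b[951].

9

We have b[1] = 43,  b[2] = 46,  b[3] = 33,  b[4] = 23,  b[5] = 0,  b[6] = 23,  b[7] = 23,  b[8] = 46,  b[9] = 13,  b[10] = 3,  b[11] = 16,  b[12] = 19,  b[13] = 35,  b[14] = 54,  b[15] = 33,  b[16] = 31,  b[17] = 8,  b[18] = 39,  b[19] = 47,  b[20] = 30,  b[21] = 21,  b[22] = 51,  b[23] = 16,  b[24] = 11,  b[25] = 27,  b[26] = 38,  b[27] = 9,  b[28] = 47,  b[29] = 0,  b[30] = 47,  b[31] = 47,  b[32] = 38,  b[33] = 29,  b[34] = 11,  b[35] = 40,  b[36] = 51,  b[37] = 35,  b[38] = 30,  b[39] = 9,  b[40] = 39,  b[41] = 48,  b[42] = 31,  b[43] = 23,  b[44] = 54,  b[45] = 21,  b[46] = 19,  b[47] = 40,  b[48] = 3,  b[49] = 43,  b[50] = 46.
The sequence repeats with period 48.
(951 - 1) mod 48 = 38, so b[951] = b[39] = 9.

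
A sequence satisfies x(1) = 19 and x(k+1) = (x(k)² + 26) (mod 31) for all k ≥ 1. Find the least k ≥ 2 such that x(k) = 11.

5

Computing terms: x(1) = 19, x(2) = 15, x(3) = 3, x(4) = 4, x(5) = 11, x(6) = 23, x(7) = 28, x(8) = 4.
Since x(8) = x(4) = 4, the sequence is eventually periodic: after a pre-period of length 3 it cycles with period 4.
The value 11 first appears (with k ≥ 2) at x(5).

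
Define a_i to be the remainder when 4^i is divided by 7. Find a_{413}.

2

a_1 = 4; a_2 = 2; a_3 = 1; a_4 = 4.
The sequence repeats with period 3.
So a_{413} = a_{1 + ((413-1) mod 3)} = a_2 = 2.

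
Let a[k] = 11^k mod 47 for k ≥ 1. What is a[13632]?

Listing terms: a[1] = 11; a[2] = 27; a[3] = 15; a[4] = 24; a[5] = 29; a[6] = 37; a[7] = 31; a[8] = 12; a[9] = 38; a[10] = 42; a[11] = 39; a[12] = 6; a[13] = 19; a[14] = 21; a[15] = 43; a[16] = 3; a[17] = 33; a[18] = 34; a[19] = 45; a[20] = 25; a[21] = 40; a[22] = 17; a[23] = 46; a[24] = 36; a[25] = 20; a[26] = 32; a[27] = 23; a[28] = 18; a[29] = 10; a[30] = 16; a[31] = 35; a[32] = 9; a[33] = 5; a[34] = 8; a[35] = 41; a[36] = 28; a[37] = 26; a[38] = 4; a[39] = 44; a[40] = 14; a[41] = 13; a[42] = 2; a[43] = 22; a[44] = 7; a[45] = 30; a[46] = 1; a[47] = 11.
The sequence repeats with period 46.
(13632 - 1) mod 46 = 15, so a[13632] = a[16] = 3.

3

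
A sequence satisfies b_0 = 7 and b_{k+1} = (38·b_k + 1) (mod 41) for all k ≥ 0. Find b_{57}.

21

Computing terms: b_0 = 7, b_1 = 21, b_2 = 20, b_3 = 23, b_4 = 14, b_5 = 0, b_6 = 1, b_7 = 39, b_8 = 7.
Since b_8 = b_0 = 7, the sequence is periodic with period 8.
So b_{57} = b_{0 + ((57-0) mod 8)} = b_1 = 21.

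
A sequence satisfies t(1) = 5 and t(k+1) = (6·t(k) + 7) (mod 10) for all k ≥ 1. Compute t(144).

1

Computing terms: t(1) = 5,  t(2) = 7,  t(3) = 9,  t(4) = 1,  t(5) = 3,  t(6) = 5.
Since t(6) = t(1) = 5, the sequence is periodic with period 5.
So t(144) = t(1 + ((144-1) mod 5)) = t(4) = 1.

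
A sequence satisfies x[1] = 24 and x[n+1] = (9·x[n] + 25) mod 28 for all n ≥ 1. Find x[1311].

10

x[1] = 24, x[2] = 17, x[3] = 10, x[4] = 3, x[5] = 24.
Since x[5] = x[1] = 24, the sequence is periodic with period 4.
(1311 - 1) mod 4 = 2, so x[1311] = x[3] = 10.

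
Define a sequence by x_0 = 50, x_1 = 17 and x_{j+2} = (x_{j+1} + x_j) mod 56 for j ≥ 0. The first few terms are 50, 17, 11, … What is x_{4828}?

We have x_0 = 50; x_1 = 17; x_2 = 11; x_3 = 28; x_4 = 39; x_5 = 11; x_6 = 50; x_7 = 5; x_8 = 55; x_9 = 4; x_{10} = 3; x_{11} = 7; x_{12} = 10; x_{13} = 17; x_{14} = 27; x_{15} = 44; x_{16} = 15; x_{17} = 3; x_{18} = 18; x_{19} = 21; x_{20} = 39; x_{21} = 4; x_{22} = 43; x_{23} = 47; x_{24} = 34; x_{25} = 25; x_{26} = 3; x_{27} = 28; x_{28} = 31; x_{29} = 3; x_{30} = 34; x_{31} = 37; x_{32} = 15; x_{33} = 52; x_{34} = 11; x_{35} = 7; x_{36} = 18; x_{37} = 25; x_{38} = 43; x_{39} = 12; x_{40} = 55; x_{41} = 11; x_{42} = 10; x_{43} = 21; x_{44} = 31; x_{45} = 52; x_{46} = 27; x_{47} = 23; x_{48} = 50; x_{49} = 17.
Since (x_{48}, x_{49}) = (x_0, x_1) = (50, 17) (two consecutive terms determine the rest), the sequence is periodic with period 48.
(4828 - 0) mod 48 = 28, so x_{4828} = x_{28} = 31.

31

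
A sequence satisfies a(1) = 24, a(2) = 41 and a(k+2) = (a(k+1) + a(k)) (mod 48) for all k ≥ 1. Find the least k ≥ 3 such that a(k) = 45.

21

a(1) = 24, a(2) = 41, a(3) = 17, a(4) = 10, a(5) = 27, a(6) = 37, a(7) = 16, a(8) = 5, a(9) = 21, a(10) = 26, a(11) = 47, a(12) = 25, a(13) = 24, a(14) = 1, a(15) = 25, a(16) = 26, a(17) = 3, a(18) = 29, a(19) = 32, a(20) = 13, a(21) = 45, a(22) = 10, a(23) = 7, a(24) = 17, a(25) = 24, a(26) = 41.
The sequence repeats with period 24.
The value 45 first appears (with k ≥ 3) at a(21).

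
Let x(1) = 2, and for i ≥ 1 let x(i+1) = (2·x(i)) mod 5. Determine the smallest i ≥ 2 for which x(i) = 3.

3

Computing terms: x(1) = 2,  x(2) = 4,  x(3) = 3,  x(4) = 1,  x(5) = 2.
The sequence repeats with period 4.
The value 3 first appears (with i ≥ 2) at x(3).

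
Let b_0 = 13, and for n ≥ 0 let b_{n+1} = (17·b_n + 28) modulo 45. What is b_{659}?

15

b_0 = 13; b_1 = 24; b_2 = 31; b_3 = 15; b_4 = 13.
Since b_4 = b_0 = 13, the sequence is periodic with period 4.
(659 - 0) mod 4 = 3, so b_{659} = b_3 = 15.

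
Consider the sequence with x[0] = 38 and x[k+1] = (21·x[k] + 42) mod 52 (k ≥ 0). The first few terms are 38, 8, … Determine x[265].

We have x[0] = 38,  x[1] = 8,  x[2] = 2,  x[3] = 32,  x[4] = 38.
The sequence repeats with period 4.
(265 - 0) mod 4 = 1, so x[265] = x[1] = 8.

8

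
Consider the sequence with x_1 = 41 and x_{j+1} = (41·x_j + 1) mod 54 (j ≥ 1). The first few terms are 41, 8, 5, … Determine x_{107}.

Computing terms: x_1 = 41, x_2 = 8, x_3 = 5, x_4 = 44, x_5 = 23, x_6 = 26, x_7 = 41.
The sequence repeats with period 6.
So x_{107} = x_{1 + ((107-1) mod 6)} = x_5 = 23.

23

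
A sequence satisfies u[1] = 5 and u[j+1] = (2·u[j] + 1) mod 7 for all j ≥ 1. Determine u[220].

Listing terms: u[1] = 5, u[2] = 4, u[3] = 2, u[4] = 5.
Since u[4] = u[1] = 5, the sequence is periodic with period 3.
So u[220] = u[1 + ((220-1) mod 3)] = u[1] = 5.

5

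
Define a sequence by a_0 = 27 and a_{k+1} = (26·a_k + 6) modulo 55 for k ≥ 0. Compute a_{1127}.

44

Listing terms: a_0 = 27; a_1 = 48; a_2 = 44; a_3 = 50; a_4 = 41; a_5 = 27.
Since a_5 = a_0 = 27, the sequence is periodic with period 5.
So a_{1127} = a_{0 + ((1127-0) mod 5)} = a_2 = 44.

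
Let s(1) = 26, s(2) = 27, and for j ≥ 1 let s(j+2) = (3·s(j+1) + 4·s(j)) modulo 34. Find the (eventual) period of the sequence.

4

Listing terms: s(1) = 26; s(2) = 27; s(3) = 15; s(4) = 17; s(5) = 9; s(6) = 27; s(7) = 15.
Since (s(6), s(7)) = (s(2), s(3)) = (27, 15) (two consecutive terms determine the rest), the sequence is eventually periodic: after a pre-period of length 1 it cycles with period 4.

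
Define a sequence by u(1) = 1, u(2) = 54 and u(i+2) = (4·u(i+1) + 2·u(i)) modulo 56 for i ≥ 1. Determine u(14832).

32

Computing terms: u(1) = 1; u(2) = 54; u(3) = 50; u(4) = 28; u(5) = 44; u(6) = 8; u(7) = 8; u(8) = 48; u(9) = 40; u(10) = 32; u(11) = 40; u(12) = 0; u(13) = 24; u(14) = 40; u(15) = 40; u(16) = 16; u(17) = 32; u(18) = 48; u(19) = 32; u(20) = 0; u(21) = 8; u(22) = 32; u(23) = 32; u(24) = 24; u(25) = 48; u(26) = 16; u(27) = 48; u(28) = 0; u(29) = 40; u(30) = 48; u(31) = 48; u(32) = 8; u(33) = 16; u(34) = 24; u(35) = 16; u(36) = 0; u(37) = 32; u(38) = 16; u(39) = 16; u(40) = 40; u(41) = 24; u(42) = 8; u(43) = 24; u(44) = 0; u(45) = 48; u(46) = 24; u(47) = 24; u(48) = 32; u(49) = 8; u(50) = 40; u(51) = 8; u(52) = 0; u(53) = 16; u(54) = 8; u(55) = 8.
Since (u(54), u(55)) = (u(6), u(7)) = (8, 8) (two consecutive terms determine the rest), the sequence is eventually periodic: after a pre-period of length 5 it cycles with period 48.
For i ≥ 6, u(i) depends only on (i - 6) mod 48. (14832 - 6) mod 48 = 42, so u(14832) = u(48) = 32.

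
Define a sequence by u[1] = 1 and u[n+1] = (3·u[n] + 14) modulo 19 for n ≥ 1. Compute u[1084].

0

Listing terms: u[1] = 1,  u[2] = 17,  u[3] = 8,  u[4] = 0,  u[5] = 14,  u[6] = 18,  u[7] = 11,  u[8] = 9,  u[9] = 3,  u[10] = 4,  u[11] = 7,  u[12] = 16,  u[13] = 5,  u[14] = 10,  u[15] = 6,  u[16] = 13,  u[17] = 15,  u[18] = 2,  u[19] = 1.
The sequence repeats with period 18.
So u[1084] = u[1 + ((1084-1) mod 18)] = u[4] = 0.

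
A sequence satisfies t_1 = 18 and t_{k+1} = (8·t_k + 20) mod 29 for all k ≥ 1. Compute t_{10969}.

Computing terms: t_1 = 18,  t_2 = 19,  t_3 = 27,  t_4 = 4,  t_5 = 23,  t_6 = 1,  t_7 = 28,  t_8 = 12,  t_9 = 0,  t_{10} = 20,  t_{11} = 6,  t_{12} = 10,  t_{13} = 13,  t_{14} = 8,  t_{15} = 26,  t_{16} = 25,  t_{17} = 17,  t_{18} = 11,  t_{19} = 21,  t_{20} = 14,  t_{21} = 16,  t_{22} = 3,  t_{23} = 15,  t_{24} = 24,  t_{25} = 9,  t_{26} = 5,  t_{27} = 2,  t_{28} = 7,  t_{29} = 18.
Since t_{29} = t_1 = 18, the sequence is periodic with period 28.
(10969 - 1) mod 28 = 20, so t_{10969} = t_{21} = 16.

16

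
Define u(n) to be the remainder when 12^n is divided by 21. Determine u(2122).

Listing terms: u(1) = 12,  u(2) = 18,  u(3) = 6,  u(4) = 9,  u(5) = 3,  u(6) = 15,  u(7) = 12.
The sequence repeats with period 6.
So u(2122) = u(1 + ((2122-1) mod 6)) = u(4) = 9.

9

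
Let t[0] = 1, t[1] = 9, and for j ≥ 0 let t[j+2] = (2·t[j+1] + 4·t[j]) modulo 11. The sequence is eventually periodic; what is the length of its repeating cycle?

We have t[0] = 1,  t[1] = 9,  t[2] = 0,  t[3] = 3,  t[4] = 6,  t[5] = 2,  t[6] = 6,  t[7] = 9,  t[8] = 9,  t[9] = 10,  t[10] = 1,  t[11] = 9.
The sequence repeats with period 10.

10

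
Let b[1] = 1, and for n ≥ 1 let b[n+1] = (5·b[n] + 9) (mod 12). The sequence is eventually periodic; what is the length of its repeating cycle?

Computing terms: b[1] = 1; b[2] = 2; b[3] = 7; b[4] = 8; b[5] = 1.
Since b[5] = b[1] = 1, the sequence is periodic with period 4.

4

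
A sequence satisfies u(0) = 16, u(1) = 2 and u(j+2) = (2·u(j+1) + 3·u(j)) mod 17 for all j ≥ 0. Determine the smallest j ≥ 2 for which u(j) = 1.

2

Computing terms: u(0) = 16, u(1) = 2, u(2) = 1, u(3) = 8, u(4) = 2, u(5) = 11, u(6) = 11, u(7) = 4, u(8) = 7, u(9) = 9, u(10) = 5, u(11) = 3, u(12) = 4, u(13) = 0, u(14) = 12, u(15) = 7, u(16) = 16, u(17) = 2.
The sequence repeats with period 16.
The value 1 first appears (with j ≥ 2) at u(2).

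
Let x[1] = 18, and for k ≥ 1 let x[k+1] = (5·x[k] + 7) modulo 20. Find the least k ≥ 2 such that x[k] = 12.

x[1] = 18, x[2] = 17, x[3] = 12, x[4] = 7, x[5] = 2, x[6] = 17.
Since x[6] = x[2] = 17, the sequence is eventually periodic: after a pre-period of length 1 it cycles with period 4.
The value 12 first appears (with k ≥ 2) at x[3].

3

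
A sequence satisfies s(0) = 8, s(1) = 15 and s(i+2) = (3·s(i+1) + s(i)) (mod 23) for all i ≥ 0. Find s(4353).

1

Listing terms: s(0) = 8, s(1) = 15, s(2) = 7, s(3) = 13, s(4) = 0, s(5) = 13, s(6) = 16, s(7) = 15, s(8) = 15, s(9) = 14, s(10) = 11, s(11) = 1, s(12) = 14, s(13) = 20, s(14) = 5, s(15) = 12, s(16) = 18, s(17) = 20, s(18) = 9, s(19) = 1, s(20) = 12, s(21) = 14, s(22) = 8, s(23) = 15.
Since (s(22), s(23)) = (s(0), s(1)) = (8, 15) (two consecutive terms determine the rest), the sequence is periodic with period 22.
So s(4353) = s(0 + ((4353-0) mod 22)) = s(19) = 1.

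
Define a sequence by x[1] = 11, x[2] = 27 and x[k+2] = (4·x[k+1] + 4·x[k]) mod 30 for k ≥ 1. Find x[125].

22

Computing terms: x[1] = 11; x[2] = 27; x[3] = 2; x[4] = 26; x[5] = 22; x[6] = 12; x[7] = 16; x[8] = 22; x[9] = 2; x[10] = 6; x[11] = 2; x[12] = 2; x[13] = 16; x[14] = 12; x[15] = 22; x[16] = 16; x[17] = 2; x[18] = 12; x[19] = 26; x[20] = 2; x[21] = 22; x[22] = 6; x[23] = 22; x[24] = 22; x[25] = 26; x[26] = 12; x[27] = 2; x[28] = 26.
Since (x[27], x[28]) = (x[3], x[4]) = (2, 26) (two consecutive terms determine the rest), the sequence is eventually periodic: after a pre-period of length 2 it cycles with period 24.
For k ≥ 3, x[k] depends only on (k - 3) mod 24. (125 - 3) mod 24 = 2, so x[125] = x[5] = 22.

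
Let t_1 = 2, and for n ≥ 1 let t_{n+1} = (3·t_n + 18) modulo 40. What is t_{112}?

Listing terms: t_1 = 2, t_2 = 24, t_3 = 10, t_4 = 8, t_5 = 2.
Since t_5 = t_1 = 2, the sequence is periodic with period 4.
(112 - 1) mod 4 = 3, so t_{112} = t_4 = 8.

8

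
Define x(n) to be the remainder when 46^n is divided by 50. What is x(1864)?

We have x(0) = 1; x(1) = 46; x(2) = 16; x(3) = 36; x(4) = 6; x(5) = 26; x(6) = 46.
Since x(6) = x(1) = 46, the sequence is eventually periodic: after a pre-period of length 1 it cycles with period 5.
For n ≥ 1, x(n) depends only on (n - 1) mod 5. (1864 - 1) mod 5 = 3, so x(1864) = x(4) = 6.

6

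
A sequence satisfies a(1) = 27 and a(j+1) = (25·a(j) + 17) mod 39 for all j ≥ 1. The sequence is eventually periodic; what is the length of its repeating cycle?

6

We have a(1) = 27,  a(2) = 29,  a(3) = 1,  a(4) = 3,  a(5) = 14,  a(6) = 16,  a(7) = 27.
The sequence repeats with period 6.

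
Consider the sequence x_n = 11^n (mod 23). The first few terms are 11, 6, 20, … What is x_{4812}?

x_1 = 11; x_2 = 6; x_3 = 20; x_4 = 13; x_5 = 5; x_6 = 9; x_7 = 7; x_8 = 8; x_9 = 19; x_{10} = 2; x_{11} = 22; x_{12} = 12; x_{13} = 17; x_{14} = 3; x_{15} = 10; x_{16} = 18; x_{17} = 14; x_{18} = 16; x_{19} = 15; x_{20} = 4; x_{21} = 21; x_{22} = 1; x_{23} = 11.
Since x_{23} = x_1 = 11, the sequence is periodic with period 22.
So x_{4812} = x_{1 + ((4812-1) mod 22)} = x_{16} = 18.

18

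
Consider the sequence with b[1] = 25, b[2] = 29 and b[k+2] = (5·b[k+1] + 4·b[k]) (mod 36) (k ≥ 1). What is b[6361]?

25

We have b[1] = 25,  b[2] = 29,  b[3] = 29,  b[4] = 9,  b[5] = 17,  b[6] = 13,  b[7] = 25,  b[8] = 33,  b[9] = 13,  b[10] = 17,  b[11] = 29,  b[12] = 33,  b[13] = 29,  b[14] = 25,  b[15] = 25,  b[16] = 9,  b[17] = 1,  b[18] = 5,  b[19] = 29,  b[20] = 21,  b[21] = 5,  b[22] = 1,  b[23] = 25,  b[24] = 21,  b[25] = 25,  b[26] = 29.
Since (b[25], b[26]) = (b[1], b[2]) = (25, 29) (two consecutive terms determine the rest), the sequence is periodic with period 24.
So b[6361] = b[1 + ((6361-1) mod 24)] = b[1] = 25.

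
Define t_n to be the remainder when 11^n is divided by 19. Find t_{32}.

We have t_1 = 11, t_2 = 7, t_3 = 1, t_4 = 11.
Since t_4 = t_1 = 11, the sequence is periodic with period 3.
(32 - 1) mod 3 = 1, so t_{32} = t_2 = 7.

7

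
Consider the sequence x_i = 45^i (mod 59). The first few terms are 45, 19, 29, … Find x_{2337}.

16

Listing terms: x_1 = 45, x_2 = 19, x_3 = 29, x_4 = 7, x_5 = 20, x_6 = 15, x_7 = 26, x_8 = 49, x_9 = 22, x_{10} = 46, x_{11} = 5, x_{12} = 48, x_{13} = 36, x_{14} = 27, x_{15} = 35, x_{16} = 41, x_{17} = 16, x_{18} = 12, x_{19} = 9, x_{20} = 51, x_{21} = 53, x_{22} = 25, x_{23} = 4, x_{24} = 3, x_{25} = 17, x_{26} = 57, x_{27} = 28, x_{28} = 21, x_{29} = 1, x_{30} = 45.
Since x_{30} = x_1 = 45, the sequence is periodic with period 29.
(2337 - 1) mod 29 = 16, so x_{2337} = x_{17} = 16.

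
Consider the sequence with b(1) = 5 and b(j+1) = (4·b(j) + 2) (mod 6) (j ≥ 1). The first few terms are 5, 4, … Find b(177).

Listing terms: b(1) = 5, b(2) = 4, b(3) = 0, b(4) = 2, b(5) = 4.
Since b(5) = b(2) = 4, the sequence is eventually periodic: after a pre-period of length 1 it cycles with period 3.
For j ≥ 2, b(j) depends only on (j - 2) mod 3. (177 - 2) mod 3 = 1, so b(177) = b(3) = 0.

0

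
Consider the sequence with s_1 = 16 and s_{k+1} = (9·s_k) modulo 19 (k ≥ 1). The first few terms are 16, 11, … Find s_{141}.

9

Computing terms: s_1 = 16,  s_2 = 11,  s_3 = 4,  s_4 = 17,  s_5 = 1,  s_6 = 9,  s_7 = 5,  s_8 = 7,  s_9 = 6,  s_{10} = 16.
The sequence repeats with period 9.
(141 - 1) mod 9 = 5, so s_{141} = s_6 = 9.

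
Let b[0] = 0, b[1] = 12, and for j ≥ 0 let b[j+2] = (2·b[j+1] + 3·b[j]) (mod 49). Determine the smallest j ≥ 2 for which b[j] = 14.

24

We have b[0] = 0, b[1] = 12, b[2] = 24, b[3] = 35, b[4] = 44, b[5] = 46, b[6] = 28, b[7] = 47, b[8] = 31, b[9] = 7, b[10] = 9, b[11] = 39, b[12] = 7, b[13] = 33, b[14] = 38, b[15] = 28, b[16] = 23, b[17] = 32, b[18] = 35, b[19] = 19, b[20] = 45, b[21] = 0, b[22] = 37, b[23] = 25, b[24] = 14, b[25] = 5, b[26] = 3, b[27] = 21, b[28] = 2, b[29] = 18, b[30] = 42, b[31] = 40, b[32] = 10, b[33] = 42, b[34] = 16, b[35] = 11, b[36] = 21, b[37] = 26, b[38] = 17, b[39] = 14, b[40] = 30, b[41] = 4, b[42] = 0, b[43] = 12.
Since (b[42], b[43]) = (b[0], b[1]) = (0, 12) (two consecutive terms determine the rest), the sequence is periodic with period 42.
The value 14 first appears (with j ≥ 2) at b[24].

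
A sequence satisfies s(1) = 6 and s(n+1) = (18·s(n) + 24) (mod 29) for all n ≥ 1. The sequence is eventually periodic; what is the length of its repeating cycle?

28

Computing terms: s(1) = 6, s(2) = 16, s(3) = 22, s(4) = 14, s(5) = 15, s(6) = 4, s(7) = 9, s(8) = 12, s(9) = 8, s(10) = 23, s(11) = 3, s(12) = 20, s(13) = 7, s(14) = 5, s(15) = 27, s(16) = 17, s(17) = 11, s(18) = 19, s(19) = 18, s(20) = 0, s(21) = 24, s(22) = 21, s(23) = 25, s(24) = 10, s(25) = 1, s(26) = 13, s(27) = 26, s(28) = 28, s(29) = 6.
Since s(29) = s(1) = 6, the sequence is periodic with period 28.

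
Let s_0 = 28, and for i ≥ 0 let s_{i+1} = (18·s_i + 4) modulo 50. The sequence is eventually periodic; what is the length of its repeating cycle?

4

Listing terms: s_0 = 28,  s_1 = 8,  s_2 = 48,  s_3 = 18,  s_4 = 28.
Since s_4 = s_0 = 28, the sequence is periodic with period 4.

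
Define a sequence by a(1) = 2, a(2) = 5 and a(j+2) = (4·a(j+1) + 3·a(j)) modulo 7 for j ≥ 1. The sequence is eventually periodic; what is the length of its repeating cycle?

Listing terms: a(1) = 2,  a(2) = 5,  a(3) = 5,  a(4) = 0,  a(5) = 1,  a(6) = 4,  a(7) = 5,  a(8) = 4,  a(9) = 3,  a(10) = 3,  a(11) = 0,  a(12) = 2,  a(13) = 1,  a(14) = 3,  a(15) = 1,  a(16) = 6,  a(17) = 6,  a(18) = 0,  a(19) = 4,  a(20) = 2,  a(21) = 6,  a(22) = 2,  a(23) = 5.
The sequence repeats with period 21.

21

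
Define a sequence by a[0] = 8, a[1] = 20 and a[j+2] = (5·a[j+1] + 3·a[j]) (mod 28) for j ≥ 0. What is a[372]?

Listing terms: a[0] = 8, a[1] = 20, a[2] = 12, a[3] = 8, a[4] = 20.
Since (a[3], a[4]) = (a[0], a[1]) = (8, 20) (two consecutive terms determine the rest), the sequence is periodic with period 3.
So a[372] = a[0 + ((372-0) mod 3)] = a[0] = 8.

8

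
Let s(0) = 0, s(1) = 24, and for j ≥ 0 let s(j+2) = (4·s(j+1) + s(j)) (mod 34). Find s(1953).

We have s(0) = 0, s(1) = 24, s(2) = 28, s(3) = 0, s(4) = 28, s(5) = 10, s(6) = 0, s(7) = 10, s(8) = 6, s(9) = 0, s(10) = 6, s(11) = 24, s(12) = 0, s(13) = 24.
The sequence repeats with period 12.
(1953 - 0) mod 12 = 9, so s(1953) = s(9) = 0.

0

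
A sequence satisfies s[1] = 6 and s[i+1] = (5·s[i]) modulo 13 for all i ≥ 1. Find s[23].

s[1] = 6; s[2] = 4; s[3] = 7; s[4] = 9; s[5] = 6.
Since s[5] = s[1] = 6, the sequence is periodic with period 4.
So s[23] = s[1 + ((23-1) mod 4)] = s[3] = 7.

7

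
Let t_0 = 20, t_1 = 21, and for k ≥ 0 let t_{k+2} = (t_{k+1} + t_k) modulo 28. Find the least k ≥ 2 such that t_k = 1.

8

Listing terms: t_0 = 20, t_1 = 21, t_2 = 13, t_3 = 6, t_4 = 19, t_5 = 25, t_6 = 16, t_7 = 13, t_8 = 1, t_9 = 14, t_{10} = 15, t_{11} = 1, t_{12} = 16, t_{13} = 17, t_{14} = 5, t_{15} = 22, t_{16} = 27, t_{17} = 21, t_{18} = 20, t_{19} = 13, t_{20} = 5, t_{21} = 18, t_{22} = 23, t_{23} = 13, t_{24} = 8, t_{25} = 21, t_{26} = 1, t_{27} = 22, t_{28} = 23, t_{29} = 17, t_{30} = 12, t_{31} = 1, t_{32} = 13, t_{33} = 14, t_{34} = 27, t_{35} = 13, t_{36} = 12, t_{37} = 25, t_{38} = 9, t_{39} = 6, t_{40} = 15, t_{41} = 21, t_{42} = 8, t_{43} = 1, t_{44} = 9, t_{45} = 10, t_{46} = 19, t_{47} = 1, t_{48} = 20, t_{49} = 21.
The sequence repeats with period 48.
The value 1 first appears (with k ≥ 2) at t_8.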